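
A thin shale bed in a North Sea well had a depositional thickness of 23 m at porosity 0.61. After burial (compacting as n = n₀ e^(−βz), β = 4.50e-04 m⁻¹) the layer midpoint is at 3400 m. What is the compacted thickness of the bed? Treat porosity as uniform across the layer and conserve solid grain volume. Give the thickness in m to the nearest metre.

10 m

Working in km (1 km = 1000 m; β in km⁻¹ = β in m⁻¹ × 1000):
Porosity at 3.4 km: n = 0.61·exp(−0.45×3.4) = 0.1321
Solid-volume conservation: h(1−n) = h₀(1−n₀) ⇒ h = h₀·(1−n₀)/(1−n)
h = 0.023 × (1 − 0.61)/(1 − 0.1321) = 0.023 × 0.4494 = 0.0103 km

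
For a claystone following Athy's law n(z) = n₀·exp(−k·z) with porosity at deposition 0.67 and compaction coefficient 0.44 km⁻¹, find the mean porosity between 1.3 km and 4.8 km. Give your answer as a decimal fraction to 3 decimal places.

⟨n⟩ = (1/(z₂−z₁)) ∫ n₀ e^(−kz) dz = n₀·(e^(−k·z₁) − e^(−k·z₂)) / (k·(z₂−z₁))
e^(−0.44×1.3) = 0.5644; e^(−0.44×4.8) = 0.1210
⟨n⟩ = 0.67 × (0.5644 − 0.1210) / (0.44 × 3.5) = 0.67 × 0.2879 = 0.1929

0.193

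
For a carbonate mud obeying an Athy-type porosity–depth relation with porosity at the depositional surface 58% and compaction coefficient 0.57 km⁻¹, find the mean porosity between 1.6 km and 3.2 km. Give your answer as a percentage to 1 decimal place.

⟨φ⟩ = (1/(d₂−d₁)) ∫ φ₀ e^(−kd) dd = φ₀·(e^(−k·d₁) − e^(−k·d₂)) / (k·(d₂−d₁))
e^(−0.57×1.6) = 0.4017; e^(−0.57×3.2) = 0.1614
⟨φ⟩ = 0.58 × (0.4017 − 0.1614) / (0.57 × 1.6) = 0.58 × 0.2635 = 0.1528

15.3%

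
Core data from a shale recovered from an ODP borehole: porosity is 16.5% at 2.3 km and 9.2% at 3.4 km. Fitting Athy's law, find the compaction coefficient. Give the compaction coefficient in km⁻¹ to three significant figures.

0.531 km⁻¹

Athy: n(d) = n₀ e^(−βd) ⇒ n₁/n₂ = e^{β(d₂−d₁)} ⇒ β = ln(n₁/n₂)/(d₂−d₁)
β = ln(0.165/0.092) / (3.4 − 2.3) = ln(1.793) / 1.1 = 0.5842 / 1.1 = 0.5311 km⁻¹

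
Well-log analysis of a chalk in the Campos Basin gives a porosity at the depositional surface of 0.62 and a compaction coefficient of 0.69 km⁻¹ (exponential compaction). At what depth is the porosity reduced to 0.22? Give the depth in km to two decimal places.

1.50 km

Invert Athy's law: Z = ln(n₀/n) / c
Z = ln(0.62/0.22) / 0.69 = ln(2.818) / 0.69 = 1.0361 / 0.69 = 1.502 km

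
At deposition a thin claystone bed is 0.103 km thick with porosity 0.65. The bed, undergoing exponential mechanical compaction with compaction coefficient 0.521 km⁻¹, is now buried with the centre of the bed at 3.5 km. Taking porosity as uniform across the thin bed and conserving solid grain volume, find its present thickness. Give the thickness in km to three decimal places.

0.040 km

Porosity at 3.5 km: phi = 0.65·exp(−0.521×3.5) = 0.1049
Solid-volume conservation: h(1−phi) = h₀(1−phi₀) ⇒ h = h₀·(1−phi₀)/(1−phi)
h = 0.103 × (1 − 0.65)/(1 − 0.1049) = 0.103 × 0.3910 = 0.0403 km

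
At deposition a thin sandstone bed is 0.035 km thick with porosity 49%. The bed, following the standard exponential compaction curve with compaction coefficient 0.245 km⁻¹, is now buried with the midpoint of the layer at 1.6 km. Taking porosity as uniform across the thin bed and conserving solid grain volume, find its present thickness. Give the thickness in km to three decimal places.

0.027 km

Porosity at 1.6 km: n = 0.49·exp(−0.245×1.6) = 0.3311
Solid-volume conservation: h(1−n) = h₀(1−n₀) ⇒ h = h₀·(1−n₀)/(1−n)
h = 0.035 × (1 − 0.49)/(1 − 0.3311) = 0.035 × 0.7624 = 0.0267 km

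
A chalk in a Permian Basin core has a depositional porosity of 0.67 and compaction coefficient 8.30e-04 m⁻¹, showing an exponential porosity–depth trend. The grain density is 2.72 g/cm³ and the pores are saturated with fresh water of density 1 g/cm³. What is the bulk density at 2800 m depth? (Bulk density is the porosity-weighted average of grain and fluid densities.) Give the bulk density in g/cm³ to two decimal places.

2.61 g/cm³

Working in km (1 km = 1000 m; c in km⁻¹ = c in m⁻¹ × 1000):
Porosity at depth: n = 0.67·exp(−0.83×2.8) = 0.67×0.0979 = 0.0656
Bulk density: ρ_b = (1−n)ρ_g + n·ρ_f = 0.9344×2.72 + 0.0656×1
       = 2.542 + 0.066 = 2.607 g/cm³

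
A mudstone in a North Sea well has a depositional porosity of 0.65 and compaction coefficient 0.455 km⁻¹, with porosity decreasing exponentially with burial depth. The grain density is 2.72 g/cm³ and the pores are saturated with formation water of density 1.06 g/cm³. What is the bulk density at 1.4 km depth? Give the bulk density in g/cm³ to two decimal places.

2.15 g/cm³

Porosity at depth: n = 0.65·exp(−0.455×1.4) = 0.65×0.5289 = 0.3438
Bulk density: ρ_b = (1−n)ρ_g + n·ρ_f = 0.6562×2.72 + 0.3438×1.06
       = 1.785 + 0.364 = 2.149 g/cm³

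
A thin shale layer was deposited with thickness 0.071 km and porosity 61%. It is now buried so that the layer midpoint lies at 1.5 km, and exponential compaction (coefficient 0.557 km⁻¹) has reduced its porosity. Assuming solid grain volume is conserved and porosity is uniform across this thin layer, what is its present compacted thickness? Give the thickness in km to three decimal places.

0.038 km

Porosity at 1.5 km: φ = 0.61·exp(−0.557×1.5) = 0.2645
Solid-volume conservation: h(1−φ) = h₀(1−φ₀) ⇒ h = h₀·(1−φ₀)/(1−φ)
h = 0.071 × (1 − 0.61)/(1 − 0.2645) = 0.071 × 0.5303 = 0.0376 km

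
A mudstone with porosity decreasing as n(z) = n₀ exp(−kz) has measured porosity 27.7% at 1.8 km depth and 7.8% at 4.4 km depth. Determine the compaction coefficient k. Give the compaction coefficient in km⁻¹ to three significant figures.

Athy: n(z) = n₀ e^(−kz) ⇒ n₁/n₂ = e^{k(z₂−z₁)} ⇒ k = ln(n₁/n₂)/(z₂−z₁)
k = ln(0.277/0.078) / (4.4 − 1.8) = ln(3.551) / 2.6 = 1.2673 / 2.6 = 0.4874 km⁻¹

0.487 km⁻¹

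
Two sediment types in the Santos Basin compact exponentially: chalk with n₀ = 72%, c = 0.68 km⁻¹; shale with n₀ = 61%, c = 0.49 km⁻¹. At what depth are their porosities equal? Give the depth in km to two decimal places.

Set n₀ₐ e^(−cₐd) = n₀ᵦ e^(−cᵦd) ⇒ ln(n₀ₐ/n₀ᵦ) = (cₐ − cᵦ)·d
d = ln(0.72/0.61) / (0.68 − 0.49) = 0.1658 / 0.19 = 0.873 km

0.87 km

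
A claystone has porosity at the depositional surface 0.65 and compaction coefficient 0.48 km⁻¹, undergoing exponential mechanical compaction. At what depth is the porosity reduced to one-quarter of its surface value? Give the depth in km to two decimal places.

φ/φ₀ = 1/4 ⇒ exp(−k·Z) = 1/4 ⇒ Z = ln(4) / k
Z = 1.3863 / 0.48 = 2.888 km

2.89 km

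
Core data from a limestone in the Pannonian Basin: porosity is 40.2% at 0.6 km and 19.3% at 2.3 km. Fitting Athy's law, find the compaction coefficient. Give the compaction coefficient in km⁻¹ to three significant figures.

Athy: phi(Z) = phi₀ e^(−cZ) ⇒ phi₁/phi₂ = e^{c(Z₂−Z₁)} ⇒ c = ln(phi₁/phi₂)/(Z₂−Z₁)
c = ln(0.402/0.193) / (2.3 − 0.6) = ln(2.083) / 1.7 = 0.7338 / 1.7 = 0.4316 km⁻¹

0.432 km⁻¹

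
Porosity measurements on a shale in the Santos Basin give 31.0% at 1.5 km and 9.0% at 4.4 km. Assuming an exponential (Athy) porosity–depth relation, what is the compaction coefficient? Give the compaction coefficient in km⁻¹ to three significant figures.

Athy: phi(Z) = phi₀ e^(−βZ) ⇒ phi₁/phi₂ = e^{β(Z₂−Z₁)} ⇒ β = ln(phi₁/phi₂)/(Z₂−Z₁)
β = ln(0.31/0.09) / (4.4 − 1.5) = ln(3.444) / 2.9 = 1.2368 / 2.9 = 0.4265 km⁻¹

0.426 km⁻¹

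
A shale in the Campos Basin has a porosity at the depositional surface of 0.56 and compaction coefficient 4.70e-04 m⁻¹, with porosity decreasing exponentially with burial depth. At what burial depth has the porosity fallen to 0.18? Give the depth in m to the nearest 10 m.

Working in km (1 km = 1000 m; c in km⁻¹ = c in m⁻¹ × 1000):
Invert Athy's law: d = ln(n₀/n) / c
d = ln(0.56/0.18) / 0.47 = ln(3.111) / 0.47 = 1.1350 / 0.47 = 2.415 km

2410 m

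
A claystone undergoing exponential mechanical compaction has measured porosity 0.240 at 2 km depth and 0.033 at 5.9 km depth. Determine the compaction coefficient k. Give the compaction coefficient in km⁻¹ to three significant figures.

Athy: phi(Z) = phi₀ e^(−kZ) ⇒ phi₁/phi₂ = e^{k(Z₂−Z₁)} ⇒ k = ln(phi₁/phi₂)/(Z₂−Z₁)
k = ln(0.24/0.033) / (5.9 − 2) = ln(7.273) / 3.9 = 1.9841 / 3.9 = 0.5088 km⁻¹

0.509 km⁻¹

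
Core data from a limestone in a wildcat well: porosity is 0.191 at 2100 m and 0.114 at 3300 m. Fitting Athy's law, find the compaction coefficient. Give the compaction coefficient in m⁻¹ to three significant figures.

0.000430 m⁻¹

Working in km (1 km = 1000 m; c in km⁻¹ = c in m⁻¹ × 1000):
Athy: φ(z) = φ₀ e^(−cz) ⇒ φ₁/φ₂ = e^{c(z₂−z₁)} ⇒ c = ln(φ₁/φ₂)/(z₂−z₁)
c = ln(0.191/0.114) / (3.3 − 2.1) = ln(1.675) / 1.2 = 0.5161 / 1.2 = 0.4301 km⁻¹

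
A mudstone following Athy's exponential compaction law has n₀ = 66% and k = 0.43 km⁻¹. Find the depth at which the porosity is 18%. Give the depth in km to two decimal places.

3.02 km

Invert Athy's law: z = ln(n₀/n) / k
z = ln(0.66/0.18) / 0.43 = ln(3.667) / 0.43 = 1.2993 / 0.43 = 3.022 km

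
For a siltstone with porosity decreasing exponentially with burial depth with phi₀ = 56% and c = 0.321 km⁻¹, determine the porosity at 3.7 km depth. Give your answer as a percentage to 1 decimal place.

17.1%

phi = phi₀·exp(−c·d) = 0.56 × exp(−0.321 × 3.7) = 0.56 × exp(−1.188)
  = 0.56 × 0.3049 = 0.1708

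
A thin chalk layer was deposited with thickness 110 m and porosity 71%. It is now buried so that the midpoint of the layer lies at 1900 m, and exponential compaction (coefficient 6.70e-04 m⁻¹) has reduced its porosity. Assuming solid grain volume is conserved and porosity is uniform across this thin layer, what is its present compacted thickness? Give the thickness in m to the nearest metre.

Working in km (1 km = 1000 m; k in km⁻¹ = k in m⁻¹ × 1000):
Porosity at 1.9 km: n = 0.71·exp(−0.67×1.9) = 0.1988
Solid-volume conservation: h(1−n) = h₀(1−n₀) ⇒ h = h₀·(1−n₀)/(1−n)
h = 0.11 × (1 − 0.71)/(1 − 0.1988) = 0.11 × 0.3620 = 0.0398 km

40 m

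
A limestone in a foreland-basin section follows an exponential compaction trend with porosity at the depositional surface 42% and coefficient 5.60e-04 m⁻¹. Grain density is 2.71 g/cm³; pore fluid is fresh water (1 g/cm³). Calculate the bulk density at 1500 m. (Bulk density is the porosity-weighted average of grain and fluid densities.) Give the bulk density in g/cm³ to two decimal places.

Working in km (1 km = 1000 m; β in km⁻¹ = β in m⁻¹ × 1000):
Porosity at depth: φ = 0.42·exp(−0.56×1.5) = 0.42×0.4317 = 0.1813
Bulk density: ρ_b = (1−φ)ρ_g + φ·ρ_f = 0.8187×2.71 + 0.1813×1
       = 2.219 + 0.181 = 2.400 g/cm³

2.40 g/cm³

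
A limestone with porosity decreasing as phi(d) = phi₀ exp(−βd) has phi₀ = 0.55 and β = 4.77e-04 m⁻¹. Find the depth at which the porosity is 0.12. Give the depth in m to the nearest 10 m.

3190 m

Working in km (1 km = 1000 m; β in km⁻¹ = β in m⁻¹ × 1000):
Invert Athy's law: d = ln(phi₀/phi) / β
d = ln(0.55/0.12) / 0.477 = ln(4.583) / 0.477 = 1.5224 / 0.477 = 3.192 km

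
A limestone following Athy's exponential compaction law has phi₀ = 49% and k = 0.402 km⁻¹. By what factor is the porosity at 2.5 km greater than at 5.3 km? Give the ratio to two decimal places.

phi(d₁)/phi(d₂) = e^(−k·d₁)/e^(−k·d₂) = e^{k(d₂−d₁)}
= exp(0.402 × 2.8) = exp(1.126) = 3.0821

3.08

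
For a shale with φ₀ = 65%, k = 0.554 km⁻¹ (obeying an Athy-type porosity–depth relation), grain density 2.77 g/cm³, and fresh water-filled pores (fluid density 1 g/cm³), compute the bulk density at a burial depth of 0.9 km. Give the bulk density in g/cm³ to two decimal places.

Porosity at depth: φ = 0.65·exp(−0.554×0.9) = 0.65×0.6074 = 0.3948
Bulk density: ρ_b = (1−φ)ρ_g + φ·ρ_f = 0.6052×2.77 + 0.3948×1
       = 1.676 + 0.395 = 2.071 g/cm³

2.07 g/cm³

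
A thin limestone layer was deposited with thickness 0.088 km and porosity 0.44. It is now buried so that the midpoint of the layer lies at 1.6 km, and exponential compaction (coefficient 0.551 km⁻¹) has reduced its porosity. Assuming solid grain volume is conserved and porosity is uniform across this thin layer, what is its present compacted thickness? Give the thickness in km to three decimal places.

0.060 km

Porosity at 1.6 km: n = 0.44·exp(−0.551×1.6) = 0.1822
Solid-volume conservation: h(1−n) = h₀(1−n₀) ⇒ h = h₀·(1−n₀)/(1−n)
h = 0.088 × (1 − 0.44)/(1 − 0.1822) = 0.088 × 0.6848 = 0.0603 km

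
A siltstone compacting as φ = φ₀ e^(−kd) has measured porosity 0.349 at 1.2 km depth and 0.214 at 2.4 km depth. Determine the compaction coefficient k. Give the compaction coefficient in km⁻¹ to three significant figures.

Athy: φ(d) = φ₀ e^(−kd) ⇒ φ₁/φ₂ = e^{k(d₂−d₁)} ⇒ k = ln(φ₁/φ₂)/(d₂−d₁)
k = ln(0.349/0.214) / (2.4 − 1.2) = ln(1.631) / 1.2 = 0.4891 / 1.2 = 0.4076 km⁻¹

0.408 km⁻¹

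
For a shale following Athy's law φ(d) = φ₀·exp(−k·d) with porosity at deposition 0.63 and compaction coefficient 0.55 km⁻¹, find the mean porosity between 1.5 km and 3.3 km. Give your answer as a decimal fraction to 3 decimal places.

⟨φ⟩ = (1/(d₂−d₁)) ∫ φ₀ e^(−kd) dd = φ₀·(e^(−k·d₁) − e^(−k·d₂)) / (k·(d₂−d₁))
e^(−0.55×1.5) = 0.4382; e^(−0.55×3.3) = 0.1628
⟨φ⟩ = 0.63 × (0.4382 − 0.1628) / (0.55 × 1.8) = 0.63 × 0.2782 = 0.1753

0.175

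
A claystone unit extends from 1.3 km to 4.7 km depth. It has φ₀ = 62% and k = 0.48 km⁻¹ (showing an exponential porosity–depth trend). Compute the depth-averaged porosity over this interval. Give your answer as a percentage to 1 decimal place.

⟨φ⟩ = (1/(z₂−z₁)) ∫ φ₀ e^(−kz) dz = φ₀·(e^(−k·z₁) − e^(−k·z₂)) / (k·(z₂−z₁))
e^(−0.48×1.3) = 0.5358; e^(−0.48×4.7) = 0.1048
⟨φ⟩ = 0.62 × (0.5358 − 0.1048) / (0.48 × 3.4) = 0.62 × 0.2641 = 0.1637

16.4%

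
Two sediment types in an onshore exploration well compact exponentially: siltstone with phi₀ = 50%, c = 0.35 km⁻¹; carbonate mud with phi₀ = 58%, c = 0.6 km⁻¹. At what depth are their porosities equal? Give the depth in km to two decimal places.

Set phi₀ₐ e^(−cₐd) = phi₀ᵦ e^(−cᵦd) ⇒ ln(phi₀ₐ/phi₀ᵦ) = (cₐ − cᵦ)·d
d = ln(0.5/0.58) / (0.35 − 0.6) = -0.1484 / -0.25 = 0.594 km

0.59 km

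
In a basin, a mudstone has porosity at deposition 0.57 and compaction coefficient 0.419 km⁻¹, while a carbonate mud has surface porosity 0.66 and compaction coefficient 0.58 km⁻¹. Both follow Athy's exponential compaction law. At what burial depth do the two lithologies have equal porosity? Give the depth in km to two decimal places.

0.91 km

Set φ₀ₐ e^(−βₐz) = φ₀ᵦ e^(−βᵦz) ⇒ ln(φ₀ₐ/φ₀ᵦ) = (βₐ − βᵦ)·z
z = ln(0.57/0.66) / (0.419 − 0.58) = -0.1466 / -0.161 = 0.911 km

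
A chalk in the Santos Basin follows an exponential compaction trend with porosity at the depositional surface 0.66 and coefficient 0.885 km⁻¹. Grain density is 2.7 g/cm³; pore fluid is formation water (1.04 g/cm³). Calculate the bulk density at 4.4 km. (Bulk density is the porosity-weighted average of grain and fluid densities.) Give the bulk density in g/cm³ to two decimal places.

Porosity at depth: n = 0.66·exp(−0.885×4.4) = 0.66×0.0204 = 0.0134
Bulk density: ρ_b = (1−n)ρ_g + n·ρ_f = 0.9866×2.7 + 0.0134×1.04
       = 2.664 + 0.014 = 2.678 g/cm³

2.68 g/cm³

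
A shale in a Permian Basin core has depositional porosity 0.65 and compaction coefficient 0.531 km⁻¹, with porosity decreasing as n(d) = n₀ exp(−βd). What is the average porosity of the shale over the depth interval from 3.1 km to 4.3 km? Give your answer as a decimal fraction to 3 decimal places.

0.093

⟨n⟩ = (1/(d₂−d₁)) ∫ n₀ e^(−βd) dd = n₀·(e^(−β·d₁) − e^(−β·d₂)) / (β·(d₂−d₁))
e^(−0.531×3.1) = 0.1928; e^(−0.531×4.3) = 0.1019
⟨n⟩ = 0.65 × (0.1928 − 0.1019) / (0.531 × 1.2) = 0.65 × 0.1426 = 0.0927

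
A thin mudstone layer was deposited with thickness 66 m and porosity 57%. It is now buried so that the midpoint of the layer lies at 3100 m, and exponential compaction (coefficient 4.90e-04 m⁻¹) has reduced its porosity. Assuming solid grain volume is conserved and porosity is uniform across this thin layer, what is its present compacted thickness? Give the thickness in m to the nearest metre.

Working in km (1 km = 1000 m; c in km⁻¹ = c in m⁻¹ × 1000):
Porosity at 3.1 km: n = 0.57·exp(−0.49×3.1) = 0.1248
Solid-volume conservation: h(1−n) = h₀(1−n₀) ⇒ h = h₀·(1−n₀)/(1−n)
h = 0.066 × (1 − 0.57)/(1 − 0.1248) = 0.066 × 0.4913 = 0.0324 km

32 m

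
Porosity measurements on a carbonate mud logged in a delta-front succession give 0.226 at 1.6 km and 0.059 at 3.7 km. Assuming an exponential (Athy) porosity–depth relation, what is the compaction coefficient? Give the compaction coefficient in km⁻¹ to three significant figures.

0.640 km⁻¹

Athy: n(z) = n₀ e^(−βz) ⇒ n₁/n₂ = e^{β(z₂−z₁)} ⇒ β = ln(n₁/n₂)/(z₂−z₁)
β = ln(0.226/0.059) / (3.7 − 1.6) = ln(3.831) / 2.1 = 1.3430 / 2.1 = 0.6395 km⁻¹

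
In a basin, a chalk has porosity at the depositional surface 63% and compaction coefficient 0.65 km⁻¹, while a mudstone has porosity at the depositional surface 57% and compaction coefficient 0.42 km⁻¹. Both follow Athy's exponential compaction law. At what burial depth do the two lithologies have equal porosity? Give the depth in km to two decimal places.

Set n₀ₐ e^(−cₐZ) = n₀ᵦ e^(−cᵦZ) ⇒ ln(n₀ₐ/n₀ᵦ) = (cₐ − cᵦ)·Z
Z = ln(0.63/0.57) / (0.65 − 0.42) = 0.1001 / 0.23 = 0.435 km

0.44 km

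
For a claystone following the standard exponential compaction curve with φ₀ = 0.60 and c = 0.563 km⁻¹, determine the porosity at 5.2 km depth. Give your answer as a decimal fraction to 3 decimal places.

0.032

φ = φ₀·exp(−c·z) = 0.6 × exp(−0.563 × 5.2) = 0.6 × exp(−2.928)
  = 0.6 × 0.0535 = 0.0321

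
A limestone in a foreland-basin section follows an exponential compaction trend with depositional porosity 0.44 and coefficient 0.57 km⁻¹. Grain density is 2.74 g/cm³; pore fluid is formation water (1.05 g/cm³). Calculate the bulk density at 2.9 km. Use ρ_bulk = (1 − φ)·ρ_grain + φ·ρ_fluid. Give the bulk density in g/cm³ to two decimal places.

2.60 g/cm³

Porosity at depth: n = 0.44·exp(−0.57×2.9) = 0.44×0.1915 = 0.0842
Bulk density: ρ_b = (1−n)ρ_g + n·ρ_f = 0.9158×2.74 + 0.0842×1.05
       = 2.509 + 0.088 = 2.598 g/cm³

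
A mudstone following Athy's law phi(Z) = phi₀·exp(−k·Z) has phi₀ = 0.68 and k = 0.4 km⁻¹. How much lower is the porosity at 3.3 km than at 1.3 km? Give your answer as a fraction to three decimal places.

phi(1.3) = 0.68·e^(−0.4×1.3) = 0.4043
phi(3.3) = 0.68·e^(−0.4×3.3) = 0.1817
Δphi = 0.4043 − 0.1817 = 0.2226

0.223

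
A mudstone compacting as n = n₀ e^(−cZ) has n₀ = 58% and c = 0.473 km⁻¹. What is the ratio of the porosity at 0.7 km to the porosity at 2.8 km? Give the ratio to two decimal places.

n(Z₁)/n(Z₂) = e^(−c·Z₁)/e^(−c·Z₂) = e^{c(Z₂−Z₁)}
= exp(0.473 × 2.1) = exp(0.9933) = 2.7001

2.70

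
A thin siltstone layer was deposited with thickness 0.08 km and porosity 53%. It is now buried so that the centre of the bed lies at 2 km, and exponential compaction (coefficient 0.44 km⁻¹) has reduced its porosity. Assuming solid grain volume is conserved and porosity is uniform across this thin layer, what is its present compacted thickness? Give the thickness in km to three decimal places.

0.048 km

Porosity at 2 km: n = 0.53·exp(−0.44×2) = 0.2198
Solid-volume conservation: h(1−n) = h₀(1−n₀) ⇒ h = h₀·(1−n₀)/(1−n)
h = 0.08 × (1 − 0.53)/(1 − 0.2198) = 0.08 × 0.6024 = 0.0482 km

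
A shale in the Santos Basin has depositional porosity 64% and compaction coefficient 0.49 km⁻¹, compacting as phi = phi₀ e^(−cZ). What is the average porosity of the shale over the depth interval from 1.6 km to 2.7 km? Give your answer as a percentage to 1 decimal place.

22.6%

⟨phi⟩ = (1/(Z₂−Z₁)) ∫ phi₀ e^(−cZ) dZ = phi₀·(e^(−c·Z₁) − e^(−c·Z₂)) / (c·(Z₂−Z₁))
e^(−0.49×1.6) = 0.4566; e^(−0.49×2.7) = 0.2663
⟨phi⟩ = 0.64 × (0.4566 − 0.2663) / (0.49 × 1.1) = 0.64 × 0.3530 = 0.2259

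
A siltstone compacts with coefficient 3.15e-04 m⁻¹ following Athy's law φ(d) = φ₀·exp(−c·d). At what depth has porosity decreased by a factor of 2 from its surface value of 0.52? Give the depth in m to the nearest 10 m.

2200 m

Working in km (1 km = 1000 m; c in km⁻¹ = c in m⁻¹ × 1000):
φ/φ₀ = 1/2 ⇒ exp(−c·d) = 1/2 ⇒ d = ln(2) / c
d = 0.6931 / 0.315 = 2.200 km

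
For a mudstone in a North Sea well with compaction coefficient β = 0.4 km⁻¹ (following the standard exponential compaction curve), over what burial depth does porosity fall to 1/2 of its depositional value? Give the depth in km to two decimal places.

phi/phi₀ = 1/2 ⇒ exp(−β·Z) = 1/2 ⇒ Z = ln(2) / β
Z = 0.6931 / 0.4 = 1.733 km

1.73 km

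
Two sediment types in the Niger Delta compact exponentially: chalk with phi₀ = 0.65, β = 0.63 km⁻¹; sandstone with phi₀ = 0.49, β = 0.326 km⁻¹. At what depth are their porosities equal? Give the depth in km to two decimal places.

0.93 km

Set phi₀ₐ e^(−βₐz) = phi₀ᵦ e^(−βᵦz) ⇒ ln(phi₀ₐ/phi₀ᵦ) = (βₐ − βᵦ)·z
z = ln(0.65/0.49) / (0.63 − 0.326) = 0.2826 / 0.304 = 0.929 km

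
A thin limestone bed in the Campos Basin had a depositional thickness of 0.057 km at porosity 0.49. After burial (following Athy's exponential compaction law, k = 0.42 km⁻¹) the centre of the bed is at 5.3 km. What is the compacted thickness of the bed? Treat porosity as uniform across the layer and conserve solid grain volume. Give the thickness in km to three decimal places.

0.031 km

Porosity at 5.3 km: n = 0.49·exp(−0.42×5.3) = 0.0529
Solid-volume conservation: h(1−n) = h₀(1−n₀) ⇒ h = h₀·(1−n₀)/(1−n)
h = 0.057 × (1 − 0.49)/(1 − 0.0529) = 0.057 × 0.5385 = 0.0307 km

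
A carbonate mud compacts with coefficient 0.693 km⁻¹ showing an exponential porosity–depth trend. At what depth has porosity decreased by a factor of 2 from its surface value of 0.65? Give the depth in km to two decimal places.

1.00 km

n/n₀ = 1/2 ⇒ exp(−β·Z) = 1/2 ⇒ Z = ln(2) / β
Z = 0.6931 / 0.693 = 1.000 km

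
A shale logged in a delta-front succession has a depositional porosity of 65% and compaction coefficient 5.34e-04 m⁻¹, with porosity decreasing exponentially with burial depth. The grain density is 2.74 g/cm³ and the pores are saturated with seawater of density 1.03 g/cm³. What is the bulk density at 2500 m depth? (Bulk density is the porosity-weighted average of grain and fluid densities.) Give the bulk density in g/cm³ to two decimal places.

2.45 g/cm³

Working in km (1 km = 1000 m; β in km⁻¹ = β in m⁻¹ × 1000):
Porosity at depth: φ = 0.65·exp(−0.534×2.5) = 0.65×0.2632 = 0.1711
Bulk density: ρ_b = (1−φ)ρ_g + φ·ρ_f = 0.8289×2.74 + 0.1711×1.03
       = 2.271 + 0.176 = 2.447 g/cm³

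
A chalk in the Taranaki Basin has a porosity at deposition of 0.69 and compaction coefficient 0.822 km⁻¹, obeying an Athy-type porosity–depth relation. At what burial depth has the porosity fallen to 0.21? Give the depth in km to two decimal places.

Invert Athy's law: z = ln(φ₀/φ) / c
z = ln(0.69/0.21) / 0.822 = ln(3.286) / 0.822 = 1.1896 / 0.822 = 1.447 km

1.45 km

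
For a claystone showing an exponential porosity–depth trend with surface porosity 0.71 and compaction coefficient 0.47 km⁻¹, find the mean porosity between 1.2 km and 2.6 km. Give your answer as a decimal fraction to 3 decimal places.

0.296

⟨n⟩ = (1/(Z₂−Z₁)) ∫ n₀ e^(−βZ) dZ = n₀·(e^(−β·Z₁) − e^(−β·Z₂)) / (β·(Z₂−Z₁))
e^(−0.47×1.2) = 0.5689; e^(−0.47×2.6) = 0.2946
⟨n⟩ = 0.71 × (0.5689 − 0.2946) / (0.47 × 1.4) = 0.71 × 0.4169 = 0.2960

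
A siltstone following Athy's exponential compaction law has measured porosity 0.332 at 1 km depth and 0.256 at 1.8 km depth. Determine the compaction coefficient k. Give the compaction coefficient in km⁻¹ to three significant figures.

0.325 km⁻¹

Athy: phi(z) = phi₀ e^(−kz) ⇒ phi₁/phi₂ = e^{k(z₂−z₁)} ⇒ k = ln(phi₁/phi₂)/(z₂−z₁)
k = ln(0.332/0.256) / (1.8 − 1) = ln(1.297) / 0.8 = 0.2600 / 0.8 = 0.3249 km⁻¹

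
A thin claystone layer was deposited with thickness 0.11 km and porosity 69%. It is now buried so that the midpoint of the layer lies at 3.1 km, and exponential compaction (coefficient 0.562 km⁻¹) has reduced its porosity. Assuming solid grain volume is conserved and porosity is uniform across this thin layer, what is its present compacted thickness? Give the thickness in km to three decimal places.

0.039 km

Porosity at 3.1 km: φ = 0.69·exp(−0.562×3.1) = 0.1208
Solid-volume conservation: h(1−φ) = h₀(1−φ₀) ⇒ h = h₀·(1−φ₀)/(1−φ)
h = 0.11 × (1 − 0.69)/(1 − 0.1208) = 0.11 × 0.3526 = 0.0388 km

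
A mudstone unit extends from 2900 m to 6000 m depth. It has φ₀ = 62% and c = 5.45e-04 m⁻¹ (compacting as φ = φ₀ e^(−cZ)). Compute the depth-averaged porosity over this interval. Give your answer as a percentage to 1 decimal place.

6.2%

Working in km (1 km = 1000 m; c in km⁻¹ = c in m⁻¹ × 1000):
⟨φ⟩ = (1/(Z₂−Z₁)) ∫ φ₀ e^(−cZ) dZ = φ₀·(e^(−c·Z₁) − e^(−c·Z₂)) / (c·(Z₂−Z₁))
e^(−0.545×2.9) = 0.2059; e^(−0.545×6) = 0.0380
⟨φ⟩ = 0.62 × (0.2059 − 0.0380) / (0.545 × 3.1) = 0.62 × 0.0994 = 0.0616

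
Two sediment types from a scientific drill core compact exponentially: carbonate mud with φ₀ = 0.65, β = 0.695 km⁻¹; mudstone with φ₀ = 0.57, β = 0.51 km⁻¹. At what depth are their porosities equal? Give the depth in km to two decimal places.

0.71 km

Set φ₀ₐ e^(−βₐZ) = φ₀ᵦ e^(−βᵦZ) ⇒ ln(φ₀ₐ/φ₀ᵦ) = (βₐ − βᵦ)·Z
Z = ln(0.65/0.57) / (0.695 − 0.51) = 0.1313 / 0.185 = 0.710 km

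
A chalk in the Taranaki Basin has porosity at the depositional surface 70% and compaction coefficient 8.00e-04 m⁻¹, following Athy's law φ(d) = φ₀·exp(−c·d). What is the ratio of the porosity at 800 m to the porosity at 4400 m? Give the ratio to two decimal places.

Working in km (1 km = 1000 m; c in km⁻¹ = c in m⁻¹ × 1000):
φ(d₁)/φ(d₂) = e^(−c·d₁)/e^(−c·d₂) = e^{c(d₂−d₁)}
= exp(0.8 × 3.6) = exp(2.88) = 17.8143

17.81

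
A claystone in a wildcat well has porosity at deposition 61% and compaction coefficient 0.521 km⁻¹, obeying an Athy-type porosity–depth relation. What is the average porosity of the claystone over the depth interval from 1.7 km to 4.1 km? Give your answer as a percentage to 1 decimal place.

⟨n⟩ = (1/(d₂−d₁)) ∫ n₀ e^(−kd) dd = n₀·(e^(−k·d₁) − e^(−k·d₂)) / (k·(d₂−d₁))
e^(−0.521×1.7) = 0.4124; e^(−0.521×4.1) = 0.1181
⟨n⟩ = 0.61 × (0.4124 − 0.1181) / (0.521 × 2.4) = 0.61 × 0.2354 = 0.1436

14.4%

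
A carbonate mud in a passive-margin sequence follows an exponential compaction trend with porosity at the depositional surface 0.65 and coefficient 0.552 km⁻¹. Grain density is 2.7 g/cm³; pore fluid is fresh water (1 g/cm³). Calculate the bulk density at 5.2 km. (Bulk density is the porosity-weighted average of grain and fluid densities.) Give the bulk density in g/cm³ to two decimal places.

2.64 g/cm³

Porosity at depth: φ = 0.65·exp(−0.552×5.2) = 0.65×0.0567 = 0.0368
Bulk density: ρ_b = (1−φ)ρ_g + φ·ρ_f = 0.9632×2.7 + 0.0368×1
       = 2.601 + 0.037 = 2.637 g/cm³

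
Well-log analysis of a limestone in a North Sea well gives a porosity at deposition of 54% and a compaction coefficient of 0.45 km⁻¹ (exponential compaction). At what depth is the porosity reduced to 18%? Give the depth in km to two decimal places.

2.44 km

Invert Athy's law: d = ln(n₀/n) / c
d = ln(0.54/0.18) / 0.45 = ln(3) / 0.45 = 1.0986 / 0.45 = 2.441 km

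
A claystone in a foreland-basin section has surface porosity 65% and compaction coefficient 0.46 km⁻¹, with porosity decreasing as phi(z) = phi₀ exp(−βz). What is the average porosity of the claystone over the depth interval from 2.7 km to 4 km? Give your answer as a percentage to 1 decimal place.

⟨phi⟩ = (1/(z₂−z₁)) ∫ phi₀ e^(−βz) dz = phi₀·(e^(−β·z₁) − e^(−β·z₂)) / (β·(z₂−z₁))
e^(−0.46×2.7) = 0.2888; e^(−0.46×4) = 0.1588
⟨phi⟩ = 0.65 × (0.2888 − 0.1588) / (0.46 × 1.3) = 0.65 × 0.2174 = 0.1413

14.1%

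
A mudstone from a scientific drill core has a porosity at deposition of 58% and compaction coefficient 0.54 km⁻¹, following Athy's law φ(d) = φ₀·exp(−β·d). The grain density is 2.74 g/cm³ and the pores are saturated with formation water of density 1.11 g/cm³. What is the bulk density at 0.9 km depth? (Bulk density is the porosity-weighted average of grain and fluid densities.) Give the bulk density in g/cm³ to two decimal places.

2.16 g/cm³

Porosity at depth: φ = 0.58·exp(−0.54×0.9) = 0.58×0.6151 = 0.3567
Bulk density: ρ_b = (1−φ)ρ_g + φ·ρ_f = 0.6433×2.74 + 0.3567×1.11
       = 1.763 + 0.396 = 2.159 g/cm³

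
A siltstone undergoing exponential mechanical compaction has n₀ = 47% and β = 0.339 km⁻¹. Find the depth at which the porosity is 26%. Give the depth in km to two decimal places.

Invert Athy's law: Z = ln(n₀/n) / β
Z = ln(0.47/0.26) / 0.339 = ln(1.808) / 0.339 = 0.5921 / 0.339 = 1.746 km

1.75 km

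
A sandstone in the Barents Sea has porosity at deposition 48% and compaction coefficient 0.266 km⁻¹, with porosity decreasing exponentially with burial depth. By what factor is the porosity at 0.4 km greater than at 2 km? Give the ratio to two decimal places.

1.53

phi(d₁)/phi(d₂) = e^(−β·d₁)/e^(−β·d₂) = e^{β(d₂−d₁)}
= exp(0.266 × 1.6) = exp(0.4256) = 1.5305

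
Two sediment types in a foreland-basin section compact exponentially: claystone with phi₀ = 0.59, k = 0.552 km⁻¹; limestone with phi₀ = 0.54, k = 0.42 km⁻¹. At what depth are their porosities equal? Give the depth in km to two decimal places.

Set phi₀ₐ e^(−kₐz) = phi₀ᵦ e^(−kᵦz) ⇒ ln(phi₀ₐ/phi₀ᵦ) = (kₐ − kᵦ)·z
z = ln(0.59/0.54) / (0.552 − 0.42) = 0.0886 / 0.132 = 0.671 km

0.67 km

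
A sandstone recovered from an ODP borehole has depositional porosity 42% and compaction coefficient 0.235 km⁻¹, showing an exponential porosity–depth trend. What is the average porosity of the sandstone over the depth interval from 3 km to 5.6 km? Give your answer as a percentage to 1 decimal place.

⟨phi⟩ = (1/(d₂−d₁)) ∫ phi₀ e^(−kd) dd = phi₀·(e^(−k·d₁) − e^(−k·d₂)) / (k·(d₂−d₁))
e^(−0.235×3) = 0.4941; e^(−0.235×5.6) = 0.2682
⟨phi⟩ = 0.42 × (0.4941 − 0.2682) / (0.235 × 2.6) = 0.42 × 0.3697 = 0.1553

15.5%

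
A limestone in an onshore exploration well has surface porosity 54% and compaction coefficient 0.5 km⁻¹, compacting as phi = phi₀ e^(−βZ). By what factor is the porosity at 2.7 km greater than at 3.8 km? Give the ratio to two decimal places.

1.73

phi(Z₁)/phi(Z₂) = e^(−β·Z₁)/e^(−β·Z₂) = e^{β(Z₂−Z₁)}
= exp(0.5 × 1.1) = exp(0.55) = 1.7333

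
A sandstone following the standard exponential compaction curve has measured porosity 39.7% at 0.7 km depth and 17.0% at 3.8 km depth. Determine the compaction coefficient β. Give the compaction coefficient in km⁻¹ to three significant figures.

Athy: n(d) = n₀ e^(−βd) ⇒ n₁/n₂ = e^{β(d₂−d₁)} ⇒ β = ln(n₁/n₂)/(d₂−d₁)
β = ln(0.397/0.17) / (3.8 − 0.7) = ln(2.335) / 3.1 = 0.8481 / 3.1 = 0.2736 km⁻¹

0.274 km⁻¹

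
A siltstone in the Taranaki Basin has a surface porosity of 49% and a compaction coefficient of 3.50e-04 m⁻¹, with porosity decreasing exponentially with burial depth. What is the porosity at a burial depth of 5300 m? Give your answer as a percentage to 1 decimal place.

Working in km (1 km = 1000 m; c in km⁻¹ = c in m⁻¹ × 1000):
φ = φ₀·exp(−c·Z) = 0.49 × exp(−0.35 × 5.3) = 0.49 × exp(−1.855)
  = 0.49 × 0.1565 = 0.0767

7.7%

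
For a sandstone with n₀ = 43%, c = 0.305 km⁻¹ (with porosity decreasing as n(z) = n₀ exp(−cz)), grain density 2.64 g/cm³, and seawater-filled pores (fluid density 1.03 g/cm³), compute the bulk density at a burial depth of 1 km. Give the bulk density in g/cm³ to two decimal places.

Porosity at depth: n = 0.43·exp(−0.305×1) = 0.43×0.7371 = 0.3170
Bulk density: ρ_b = (1−n)ρ_g + n·ρ_f = 0.6830×2.64 + 0.3170×1.03
       = 1.803 + 0.326 = 2.130 g/cm³

2.13 g/cm³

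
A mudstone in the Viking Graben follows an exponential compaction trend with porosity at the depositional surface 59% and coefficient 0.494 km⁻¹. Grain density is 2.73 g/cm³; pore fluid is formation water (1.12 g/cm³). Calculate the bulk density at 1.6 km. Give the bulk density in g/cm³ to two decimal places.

Porosity at depth: phi = 0.59·exp(−0.494×1.6) = 0.59×0.4537 = 0.2677
Bulk density: ρ_b = (1−phi)ρ_g + phi·ρ_f = 0.7323×2.73 + 0.2677×1.12
       = 1.999 + 0.300 = 2.299 g/cm³

2.30 g/cm³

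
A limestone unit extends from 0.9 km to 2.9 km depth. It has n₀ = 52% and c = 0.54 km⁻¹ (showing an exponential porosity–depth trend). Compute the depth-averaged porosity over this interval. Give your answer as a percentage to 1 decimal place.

19.6%

⟨n⟩ = (1/(d₂−d₁)) ∫ n₀ e^(−cd) dd = n₀·(e^(−c·d₁) − e^(−c·d₂)) / (c·(d₂−d₁))
e^(−0.54×0.9) = 0.6151; e^(−0.54×2.9) = 0.2089
⟨n⟩ = 0.52 × (0.6151 − 0.2089) / (0.54 × 2) = 0.52 × 0.3761 = 0.1956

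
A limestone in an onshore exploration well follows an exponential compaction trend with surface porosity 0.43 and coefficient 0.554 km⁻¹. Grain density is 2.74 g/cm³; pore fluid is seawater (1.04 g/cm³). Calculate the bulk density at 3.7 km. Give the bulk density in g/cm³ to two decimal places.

2.65 g/cm³

Porosity at depth: φ = 0.43·exp(−0.554×3.7) = 0.43×0.1288 = 0.0554
Bulk density: ρ_b = (1−φ)ρ_g + φ·ρ_f = 0.9446×2.74 + 0.0554×1.04
       = 2.588 + 0.058 = 2.646 g/cm³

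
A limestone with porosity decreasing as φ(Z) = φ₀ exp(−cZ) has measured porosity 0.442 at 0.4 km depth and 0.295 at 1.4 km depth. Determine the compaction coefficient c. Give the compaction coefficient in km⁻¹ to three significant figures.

Athy: φ(Z) = φ₀ e^(−cZ) ⇒ φ₁/φ₂ = e^{c(Z₂−Z₁)} ⇒ c = ln(φ₁/φ₂)/(Z₂−Z₁)
c = ln(0.442/0.295) / (1.4 − 0.4) = ln(1.498) / 1 = 0.4043 / 1 = 0.4043 km⁻¹

0.404 km⁻¹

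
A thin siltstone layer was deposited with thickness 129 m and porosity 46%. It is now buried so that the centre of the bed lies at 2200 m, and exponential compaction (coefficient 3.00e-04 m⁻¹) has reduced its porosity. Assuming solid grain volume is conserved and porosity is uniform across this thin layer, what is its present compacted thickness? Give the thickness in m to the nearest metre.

91 m

Working in km (1 km = 1000 m; c in km⁻¹ = c in m⁻¹ × 1000):
Porosity at 2.2 km: φ = 0.46·exp(−0.3×2.2) = 0.2378
Solid-volume conservation: h(1−φ) = h₀(1−φ₀) ⇒ h = h₀·(1−φ₀)/(1−φ)
h = 0.129 × (1 − 0.46)/(1 − 0.2378) = 0.129 × 0.7084 = 0.0914 km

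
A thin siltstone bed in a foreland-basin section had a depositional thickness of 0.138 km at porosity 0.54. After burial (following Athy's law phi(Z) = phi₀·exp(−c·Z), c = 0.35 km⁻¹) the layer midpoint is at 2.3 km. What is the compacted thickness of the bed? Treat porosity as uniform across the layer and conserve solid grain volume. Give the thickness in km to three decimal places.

Porosity at 2.3 km: phi = 0.54·exp(−0.35×2.3) = 0.2414
Solid-volume conservation: h(1−phi) = h₀(1−phi₀) ⇒ h = h₀·(1−phi₀)/(1−phi)
h = 0.138 × (1 − 0.54)/(1 − 0.2414) = 0.138 × 0.6064 = 0.0837 km

0.084 km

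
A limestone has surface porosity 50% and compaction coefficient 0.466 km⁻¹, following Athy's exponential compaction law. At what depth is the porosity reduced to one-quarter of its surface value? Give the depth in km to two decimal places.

phi/phi₀ = 1/4 ⇒ exp(−c·d) = 1/4 ⇒ d = ln(4) / c
d = 1.3863 / 0.466 = 2.975 km

2.97 km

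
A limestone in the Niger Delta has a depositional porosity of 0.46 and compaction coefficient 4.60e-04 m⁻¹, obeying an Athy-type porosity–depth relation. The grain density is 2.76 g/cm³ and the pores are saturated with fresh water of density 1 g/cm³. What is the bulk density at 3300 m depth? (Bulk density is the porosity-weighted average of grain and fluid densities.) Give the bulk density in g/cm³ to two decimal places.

2.58 g/cm³

Working in km (1 km = 1000 m; k in km⁻¹ = k in m⁻¹ × 1000):
Porosity at depth: φ = 0.46·exp(−0.46×3.3) = 0.46×0.2191 = 0.1008
Bulk density: ρ_b = (1−φ)ρ_g + φ·ρ_f = 0.8992×2.76 + 0.1008×1
       = 2.482 + 0.101 = 2.583 g/cm³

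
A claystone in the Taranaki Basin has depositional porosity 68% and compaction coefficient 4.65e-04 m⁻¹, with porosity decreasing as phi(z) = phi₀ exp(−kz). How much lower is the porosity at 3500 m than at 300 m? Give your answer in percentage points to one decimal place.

Working in km (1 km = 1000 m; k in km⁻¹ = k in m⁻¹ × 1000):
phi(0.3) = 0.68·e^(−0.465×0.3) = 0.5915
phi(3.5) = 0.68·e^(−0.465×3.5) = 0.1336
Δphi = 0.5915 − 0.1336 = 0.4579

45.8 percentage points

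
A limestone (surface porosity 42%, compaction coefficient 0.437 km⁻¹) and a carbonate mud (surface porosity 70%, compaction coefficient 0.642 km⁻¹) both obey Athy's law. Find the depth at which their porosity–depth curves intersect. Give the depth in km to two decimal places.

2.49 km

Set n₀ₐ e^(−βₐZ) = n₀ᵦ e^(−βᵦZ) ⇒ ln(n₀ₐ/n₀ᵦ) = (βₐ − βᵦ)·Z
Z = ln(0.42/0.7) / (0.437 − 0.642) = -0.5108 / -0.205 = 2.492 km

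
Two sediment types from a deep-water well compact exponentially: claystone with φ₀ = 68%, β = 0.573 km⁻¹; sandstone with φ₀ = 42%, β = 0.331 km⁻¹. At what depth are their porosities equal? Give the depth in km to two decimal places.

Set φ₀ₐ e^(−βₐz) = φ₀ᵦ e^(−βᵦz) ⇒ ln(φ₀ₐ/φ₀ᵦ) = (βₐ − βᵦ)·z
z = ln(0.68/0.42) / (0.573 − 0.331) = 0.4818 / 0.242 = 1.991 km

1.99 km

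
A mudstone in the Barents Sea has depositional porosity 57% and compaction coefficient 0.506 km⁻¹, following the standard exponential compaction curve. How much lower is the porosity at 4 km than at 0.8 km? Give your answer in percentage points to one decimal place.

φ(0.8) = 0.57·e^(−0.506×0.8) = 0.3803
φ(4) = 0.57·e^(−0.506×4) = 0.0753
Δφ = 0.3803 − 0.0753 = 0.3049

30.5 percentage points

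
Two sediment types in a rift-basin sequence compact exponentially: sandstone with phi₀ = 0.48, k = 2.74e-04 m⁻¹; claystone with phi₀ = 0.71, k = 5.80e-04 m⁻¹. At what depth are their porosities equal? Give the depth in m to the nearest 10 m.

1280 m

Working in km (1 km = 1000 m; k in km⁻¹ = k in m⁻¹ × 1000):
Set phi₀ₐ e^(−kₐZ) = phi₀ᵦ e^(−kᵦZ) ⇒ ln(phi₀ₐ/phi₀ᵦ) = (kₐ − kᵦ)·Z
Z = ln(0.48/0.71) / (0.274 − 0.58) = -0.3915 / -0.306 = 1.279 km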